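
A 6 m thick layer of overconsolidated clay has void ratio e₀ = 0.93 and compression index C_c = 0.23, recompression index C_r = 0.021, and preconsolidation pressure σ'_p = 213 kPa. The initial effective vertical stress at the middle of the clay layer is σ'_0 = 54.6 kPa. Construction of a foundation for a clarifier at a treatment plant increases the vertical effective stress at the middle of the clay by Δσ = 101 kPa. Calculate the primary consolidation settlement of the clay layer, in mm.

Final effective stress: σ'_f = 54.6 + 101 = 155.6 kPa.
σ'_f = 155.6 ≤ σ'_p = 213 kPa, so the clay remains overconsolidated and only the recompression index applies:
S_c = C_r·H/(1+e₀)·log₁₀(σ'_f/σ'_0) = 0.021×6/1.93×log₁₀(155.6/54.6)
    = 0.065285 × 0.45482 = 0.02969 m

S_c ≈ 29.7 mm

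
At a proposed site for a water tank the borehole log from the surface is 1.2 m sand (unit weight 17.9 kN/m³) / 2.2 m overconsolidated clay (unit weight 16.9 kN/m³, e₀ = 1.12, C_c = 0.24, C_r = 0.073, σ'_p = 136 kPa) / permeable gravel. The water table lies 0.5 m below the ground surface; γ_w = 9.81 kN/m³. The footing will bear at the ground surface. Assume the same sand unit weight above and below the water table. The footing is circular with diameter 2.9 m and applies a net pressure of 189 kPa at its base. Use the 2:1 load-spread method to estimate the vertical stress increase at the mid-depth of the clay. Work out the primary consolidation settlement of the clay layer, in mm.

Mid-depth of clay below the ground surface: z = 1.2 + 2.2/2 = 2.3 m.
Total vertical stress at mid-clay: σ_v = 17.9×1.2 + 16.9×1.1 = 40.07 kPa.
Pore pressure: u = 9.81×(2.3 − 0.5) = 17.658 kPa.
Initial effective stress: σ'_0 = σ_v − u = 40.07 − 17.658 = 22.412 kPa.
Stress increase at mid-clay by the 2:1 spreading method:
Δσ ≈ qD²/(D+z)² = 189×2.9²/(2.9+2.3)² = 58.783 kPa
Final effective stress: σ'_f = 22.412 + 58.783 = 81.195 kPa.
σ'_f = 81.195 ≤ σ'_p = 136 kPa, so the clay remains overconsolidated and only the recompression index applies:
S_c = C_r·H/(1+e₀)·log₁₀(σ'_f/σ'_0) = 0.073×2.2/2.12×log₁₀(81.195/22.412)
    = 0.075752 × 0.55905 = 0.04235 m

S_c ≈ 42.3 mm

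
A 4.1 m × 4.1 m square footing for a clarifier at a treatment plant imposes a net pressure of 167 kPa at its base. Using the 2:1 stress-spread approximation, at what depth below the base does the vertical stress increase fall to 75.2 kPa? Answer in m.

2:1 spreading — at depth z the loaded area has grown by z in each plan dimension:
qB²/(B+z)² = Δσ_z ⇒ z = B(√(q/Δσ_z) − 1) = 4.1×(√(167/75.2) − 1) = 2.01 m

z ≈ 2.01 m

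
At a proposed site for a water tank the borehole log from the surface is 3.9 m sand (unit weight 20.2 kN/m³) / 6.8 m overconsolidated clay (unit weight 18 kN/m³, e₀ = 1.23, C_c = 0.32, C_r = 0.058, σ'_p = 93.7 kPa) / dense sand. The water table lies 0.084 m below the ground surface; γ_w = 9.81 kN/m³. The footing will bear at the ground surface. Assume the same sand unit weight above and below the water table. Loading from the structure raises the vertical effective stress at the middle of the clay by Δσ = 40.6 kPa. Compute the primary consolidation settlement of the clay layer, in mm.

Mid-depth of clay below the ground surface: z = 3.9 + 6.8/2 = 7.3 m.
Total vertical stress at mid-clay: σ_v = 20.2×3.9 + 18×3.4 = 139.98 kPa.
Pore pressure: u = 9.81×(7.3 − 0.084) = 70.789 kPa.
Initial effective stress: σ'_0 = σ_v − u = 139.98 − 70.789 = 69.191 kPa.
Final effective stress: σ'_f = 69.191 + 40.6 = 109.79 kPa.
σ'_f = 109.79 > σ'_p = 93.7 kPa, so the stress path crosses the preconsolidation pressure — recompression up to σ'_p, then virgin compression beyond:
S_c = H/(1+e₀)·[C_r·log₁₀(σ'_p/σ'_0) + C_c·log₁₀(σ'_f/σ'_p)]
    = 6.8/2.23 × [0.058×log₁₀(93.7/69.191) + 0.32×log₁₀(109.79/93.7)]
    = 3.0493 × [0.007638 + 0.022023] = 0.09045 m

S_c ≈ 90.4 mm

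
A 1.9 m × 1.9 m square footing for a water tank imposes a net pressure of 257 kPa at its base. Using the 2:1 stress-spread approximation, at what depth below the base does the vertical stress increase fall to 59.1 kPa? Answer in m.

z ≈ 2.06 m

2:1 spreading — at depth z the loaded area has grown by z in each plan dimension:
qB²/(B+z)² = Δσ_z ⇒ z = B(√(q/Δσ_z) − 1) = 1.9×(√(257/59.1) − 1) = 2.062 m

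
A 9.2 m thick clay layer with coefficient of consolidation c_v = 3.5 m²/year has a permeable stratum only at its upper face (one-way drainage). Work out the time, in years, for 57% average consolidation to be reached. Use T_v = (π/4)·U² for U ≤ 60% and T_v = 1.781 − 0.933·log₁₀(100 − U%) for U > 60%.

Drainage path length: H_d = H = 9.2 m (single drainage).
U ≤ 60%: T_v = (π/4)·U² = (π/4)×0.57² = 0.25518.
t = T_v·H_d²/c_v = 0.25518×9.2²/3.5 = 6.171 years.

t ≈ 6.17 years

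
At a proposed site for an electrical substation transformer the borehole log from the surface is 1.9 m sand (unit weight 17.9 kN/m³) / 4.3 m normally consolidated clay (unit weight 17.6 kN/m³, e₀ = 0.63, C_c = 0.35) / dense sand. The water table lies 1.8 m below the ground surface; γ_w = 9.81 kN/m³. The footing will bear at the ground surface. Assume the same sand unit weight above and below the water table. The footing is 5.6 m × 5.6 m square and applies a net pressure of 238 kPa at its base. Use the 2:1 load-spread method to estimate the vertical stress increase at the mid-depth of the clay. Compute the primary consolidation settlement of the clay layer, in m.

S_c ≈ 0.385 m

Mid-depth of clay below the ground surface: z = 1.9 + 4.3/2 = 4.05 m.
Total vertical stress at mid-clay: σ_v = 17.9×1.9 + 17.6×2.15 = 71.85 kPa.
Pore pressure: u = 9.81×(4.05 − 1.8) = 22.073 kPa.
Initial effective stress: σ'_0 = σ_v − u = 71.85 − 22.073 = 49.777 kPa.
Stress increase at mid-clay by the 2:1 spreading method:
Δσ = qBL/((B+z)(L+z)) = 238×5.6×5.6/((5.6+4.05)(5.6+4.05)) = 80.149 kPa
Final effective stress: σ'_f = σ'_0 + Δσ = 49.777 + 80.149 = 129.93 kPa.
Normally consolidated clay, so the full stress increment lies on the virgin compression line:
S_c = C_c·H/(1+e₀)·log₁₀(σ'_f/σ'_0) = 0.35×4.3/(1+0.63)×log₁₀(129.93/49.777)
    = 0.92331 × 0.41668 = 0.3847 m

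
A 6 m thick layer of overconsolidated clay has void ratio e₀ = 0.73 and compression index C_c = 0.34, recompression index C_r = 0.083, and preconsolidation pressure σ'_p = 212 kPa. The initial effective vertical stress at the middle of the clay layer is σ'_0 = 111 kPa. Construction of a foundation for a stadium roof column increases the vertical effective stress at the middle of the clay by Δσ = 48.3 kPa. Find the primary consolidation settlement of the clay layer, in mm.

S_c ≈ 45.2 mm

Final effective stress: σ'_f = 111 + 48.3 = 159.3 kPa.
σ'_f = 159.3 ≤ σ'_p = 212 kPa, so the clay remains overconsolidated and only the recompression index applies:
S_c = C_r·H/(1+e₀)·log₁₀(σ'_f/σ'_0) = 0.083×6/1.73×log₁₀(159.3/111)
    = 0.28786 × 0.15689 = 0.04516 m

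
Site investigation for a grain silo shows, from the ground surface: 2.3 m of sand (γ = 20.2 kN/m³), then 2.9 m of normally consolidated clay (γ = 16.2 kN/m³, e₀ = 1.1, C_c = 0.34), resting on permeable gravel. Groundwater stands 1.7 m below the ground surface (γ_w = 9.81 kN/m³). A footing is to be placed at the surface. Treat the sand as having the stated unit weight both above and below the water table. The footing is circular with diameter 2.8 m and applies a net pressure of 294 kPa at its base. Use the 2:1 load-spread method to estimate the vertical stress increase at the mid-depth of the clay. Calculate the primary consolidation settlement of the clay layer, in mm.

Mid-depth of clay below the ground surface: z = 2.3 + 2.9/2 = 3.75 m.
Total vertical stress at mid-clay: σ_v = 20.2×2.3 + 16.2×1.45 = 69.95 kPa.
Pore pressure: u = 9.81×(3.75 − 1.7) = 20.11 kPa.
Initial effective stress: σ'_0 = σ_v − u = 69.95 − 20.11 = 49.84 kPa.
Stress increase at mid-clay by the 2:1 spreading method:
Δσ ≈ qD²/(D+z)² = 294×2.8²/(2.8+3.75)² = 53.726 kPa
Final effective stress: σ'_f = σ'_0 + Δσ = 49.84 + 53.726 = 103.57 kPa.
Normally consolidated clay, so the full stress increment lies on the virgin compression line:
S_c = C_c·H/(1+e₀)·log₁₀(σ'_f/σ'_0) = 0.34×2.9/(1+1.1)×log₁₀(103.57/49.84)
    = 0.46952 × 0.31766 = 0.1491 m

S_c ≈ 149 mm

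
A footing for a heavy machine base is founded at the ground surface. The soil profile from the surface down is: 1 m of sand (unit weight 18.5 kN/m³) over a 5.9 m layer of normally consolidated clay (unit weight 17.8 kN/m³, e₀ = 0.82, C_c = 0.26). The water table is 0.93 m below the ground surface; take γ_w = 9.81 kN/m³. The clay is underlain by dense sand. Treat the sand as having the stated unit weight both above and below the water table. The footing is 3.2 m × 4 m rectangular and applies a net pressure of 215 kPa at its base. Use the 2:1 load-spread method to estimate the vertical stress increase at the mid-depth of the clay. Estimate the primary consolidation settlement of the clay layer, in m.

S_c ≈ 0.284 m

Mid-depth of clay below the ground surface: z = 1 + 5.9/2 = 3.95 m.
Total vertical stress at mid-clay: σ_v = 18.5×1 + 17.8×2.95 = 71.01 kPa.
Pore pressure: u = 9.81×(3.95 − 0.93) = 29.626 kPa.
Initial effective stress: σ'_0 = σ_v − u = 71.01 − 29.626 = 41.384 kPa.
Stress increase at mid-clay by the 2:1 spreading method:
Δσ = qBL/((B+z)(L+z)) = 215×3.2×4/((3.2+3.95)(4+3.95)) = 48.414 kPa
Final effective stress: σ'_f = σ'_0 + Δσ = 41.384 + 48.414 = 89.798 kPa.
Normally consolidated clay, so the full stress increment lies on the virgin compression line:
S_c = C_c·H/(1+e₀)·log₁₀(σ'_f/σ'_0) = 0.26×5.9/(1+0.82)×log₁₀(89.798/41.384)
    = 0.84286 × 0.33643 = 0.2836 m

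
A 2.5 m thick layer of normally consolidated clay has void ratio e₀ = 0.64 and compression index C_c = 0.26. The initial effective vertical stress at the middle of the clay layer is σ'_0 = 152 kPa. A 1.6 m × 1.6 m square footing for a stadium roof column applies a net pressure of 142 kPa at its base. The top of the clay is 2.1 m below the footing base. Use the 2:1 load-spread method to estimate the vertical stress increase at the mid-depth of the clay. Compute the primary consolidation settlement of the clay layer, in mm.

Mid-depth of clay below the footing base: z = 2.1 + 2.5/2 = 3.35 m.
Stress increase at mid-clay by the 2:1 spreading method:
Δσ = qBL/((B+z)(L+z)) = 142×1.6×1.6/((1.6+3.35)(1.6+3.35)) = 14.836 kPa
Final effective stress: σ'_f = σ'_0 + Δσ = 152 + 14.836 = 166.84 kPa.
Normally consolidated clay, so the full stress increment lies on the virgin compression line:
S_c = C_c·H/(1+e₀)·log₁₀(σ'_f/σ'_0) = 0.26×2.5/(1+0.64)×log₁₀(166.84/152)
    = 0.39634 × 0.040457 = 0.01603 m

S_c ≈ 16 mm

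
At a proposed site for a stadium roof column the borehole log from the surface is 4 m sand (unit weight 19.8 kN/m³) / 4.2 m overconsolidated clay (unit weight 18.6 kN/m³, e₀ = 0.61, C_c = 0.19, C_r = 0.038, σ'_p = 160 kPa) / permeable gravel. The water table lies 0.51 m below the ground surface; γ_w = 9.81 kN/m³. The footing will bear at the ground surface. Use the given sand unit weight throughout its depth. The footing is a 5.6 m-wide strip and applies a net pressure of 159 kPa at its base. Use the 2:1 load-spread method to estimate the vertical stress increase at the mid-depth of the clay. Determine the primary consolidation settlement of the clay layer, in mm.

Mid-depth of clay below the ground surface: z = 4 + 4.2/2 = 6.1 m.
Total vertical stress at mid-clay: σ_v = 19.8×4 + 18.6×2.1 = 118.26 kPa.
Pore pressure: u = 9.81×(6.1 − 0.51) = 54.838 kPa.
Initial effective stress: σ'_0 = σ_v − u = 118.26 − 54.838 = 63.422 kPa.
Stress increase at mid-clay by the 2:1 spreading method:
Δσ = qB/(B+z) = 159×5.6/(5.6+6.1) = 76.103 kPa
Final effective stress: σ'_f = 63.422 + 76.103 = 139.52 kPa.
σ'_f = 139.52 ≤ σ'_p = 160 kPa, so the clay remains overconsolidated and only the recompression index applies:
S_c = C_r·H/(1+e₀)·log₁₀(σ'_f/σ'_0) = 0.038×4.2/1.61×log₁₀(139.52/63.422)
    = 0.099131 × 0.3424 = 0.03394 m

S_c ≈ 33.9 mm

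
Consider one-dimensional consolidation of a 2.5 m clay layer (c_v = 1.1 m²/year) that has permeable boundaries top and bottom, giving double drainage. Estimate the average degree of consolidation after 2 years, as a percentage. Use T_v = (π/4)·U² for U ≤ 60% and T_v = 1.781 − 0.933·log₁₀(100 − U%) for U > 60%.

U ≈ 97.5 %

Drainage path length: H_d = H/2 = 1.25 m (double drainage).
T_v = c_v·t/H_d² = 1.1×2/1.25² = 1.408.
T_v = 1.408 corresponds to the U > 60% branch:
U = 1 − 10^((1.781 − T_v)/0.933)/100 = 0.9749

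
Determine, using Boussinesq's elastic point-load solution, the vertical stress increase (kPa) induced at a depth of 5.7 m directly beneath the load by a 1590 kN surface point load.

Boussinesq vertical stress below a point load on an elastic half-space:
Δσ_z = 3P/(2πz²) · [1 + (r/z)²]^(−5/2)
r/z = 0/5.7 = 0; [1+(r/z)²]^(−5/2) = 1.
Δσ_z = 3×1590/(2π×5.7²) × 1 = 23.366 × 1 = 23.37 kPa

Δσ_z ≈ 23.4 kPa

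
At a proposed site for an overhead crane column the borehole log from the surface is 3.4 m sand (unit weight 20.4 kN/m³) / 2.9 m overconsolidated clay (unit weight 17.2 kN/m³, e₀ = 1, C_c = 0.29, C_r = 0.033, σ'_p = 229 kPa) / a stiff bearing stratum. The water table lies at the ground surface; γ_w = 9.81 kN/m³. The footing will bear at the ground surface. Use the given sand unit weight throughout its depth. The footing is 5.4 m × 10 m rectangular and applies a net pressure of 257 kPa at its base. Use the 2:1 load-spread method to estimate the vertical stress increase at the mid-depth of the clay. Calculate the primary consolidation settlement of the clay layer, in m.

S_c ≈ 0.0225 m

Mid-depth of clay below the ground surface: z = 3.4 + 2.9/2 = 4.85 m.
Total vertical stress at mid-clay: σ_v = 20.4×3.4 + 17.2×1.45 = 94.3 kPa.
Pore pressure: u = 9.81×(4.85 − 0) = 47.578 kPa.
Initial effective stress: σ'_0 = σ_v − u = 94.3 − 47.578 = 46.722 kPa.
Stress increase at mid-clay by the 2:1 spreading method:
Δσ = qBL/((B+z)(L+z)) = 257×5.4×10/((5.4+4.85)(10+4.85)) = 91.175 kPa
Final effective stress: σ'_f = 46.722 + 91.175 = 137.9 kPa.
σ'_f = 137.9 ≤ σ'_p = 229 kPa, so the clay remains overconsolidated and only the recompression index applies:
S_c = C_r·H/(1+e₀)·log₁₀(σ'_f/σ'_0) = 0.033×2.9/2×log₁₀(137.9/46.722)
    = 0.04785 × 0.47004 = 0.02249 m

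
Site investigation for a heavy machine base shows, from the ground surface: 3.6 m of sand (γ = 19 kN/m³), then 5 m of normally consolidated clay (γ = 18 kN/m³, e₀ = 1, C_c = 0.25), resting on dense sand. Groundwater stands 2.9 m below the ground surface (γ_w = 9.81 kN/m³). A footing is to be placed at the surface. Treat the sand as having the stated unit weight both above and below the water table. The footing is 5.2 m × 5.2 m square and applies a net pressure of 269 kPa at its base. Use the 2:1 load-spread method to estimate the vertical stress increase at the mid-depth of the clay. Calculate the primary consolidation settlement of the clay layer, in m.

Mid-depth of clay below the ground surface: z = 3.6 + 5/2 = 6.1 m.
Total vertical stress at mid-clay: σ_v = 19×3.6 + 18×2.5 = 113.4 kPa.
Pore pressure: u = 9.81×(6.1 − 2.9) = 31.392 kPa.
Initial effective stress: σ'_0 = σ_v − u = 113.4 − 31.392 = 82.008 kPa.
Stress increase at mid-clay by the 2:1 spreading method:
Δσ = qBL/((B+z)(L+z)) = 269×5.2×5.2/((5.2+6.1)(5.2+6.1)) = 56.964 kPa
Final effective stress: σ'_f = σ'_0 + Δσ = 82.008 + 56.964 = 138.97 kPa.
Normally consolidated clay, so the full stress increment lies on the virgin compression line:
S_c = C_c·H/(1+e₀)·log₁₀(σ'_f/σ'_0) = 0.25×5/(1+1)×log₁₀(138.97/82.008)
    = 0.625 × 0.22906 = 0.1432 m

S_c ≈ 0.143 m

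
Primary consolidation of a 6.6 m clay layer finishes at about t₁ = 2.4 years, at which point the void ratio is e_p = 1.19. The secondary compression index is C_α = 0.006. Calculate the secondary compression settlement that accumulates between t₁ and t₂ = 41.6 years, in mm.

Secondary compression: S_s = C_α·H/(1+e_p)·log₁₀(t₂/t₁)
S_s = 0.006×6.6/(1+1.19)×log₁₀(41.6/2.4)
    = 0.01808 × 1.239 = 0.0224 m

S_s ≈ 22.4 mm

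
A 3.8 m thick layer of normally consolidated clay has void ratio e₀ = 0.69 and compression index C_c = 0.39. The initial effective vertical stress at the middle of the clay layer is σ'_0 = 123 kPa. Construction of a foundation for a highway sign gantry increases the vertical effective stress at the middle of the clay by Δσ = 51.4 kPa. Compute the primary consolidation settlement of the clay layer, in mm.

S_c ≈ 133 mm

Final effective stress: σ'_f = σ'_0 + Δσ = 123 + 51.4 = 174.4 kPa.
Normally consolidated clay, so the full stress increment lies on the virgin compression line:
S_c = C_c·H/(1+e₀)·log₁₀(σ'_f/σ'_0) = 0.39×3.8/(1+0.69)×log₁₀(174.4/123)
    = 0.87692 × 0.15164 = 0.133 m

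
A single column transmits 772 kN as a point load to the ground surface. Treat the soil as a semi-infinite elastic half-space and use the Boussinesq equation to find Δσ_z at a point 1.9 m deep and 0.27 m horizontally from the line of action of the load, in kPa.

Δσ_z ≈ 97.1 kPa

Boussinesq vertical stress below a point load on an elastic half-space:
Δσ_z = 3P/(2πz²) · [1 + (r/z)²]^(−5/2)
r/z = 0.27/1.9 = 0.14211; [1+(r/z)²]^(−5/2) = 0.95125.
Δσ_z = 3×772/(2π×1.9²) × 0.95125 = 102.11 × 0.95125 = 97.13 kPa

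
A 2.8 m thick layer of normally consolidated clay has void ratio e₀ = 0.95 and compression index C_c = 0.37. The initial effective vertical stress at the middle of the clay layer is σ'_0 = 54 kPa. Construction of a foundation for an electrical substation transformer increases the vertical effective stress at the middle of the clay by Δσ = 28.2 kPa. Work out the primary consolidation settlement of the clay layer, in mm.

Final effective stress: σ'_f = σ'_0 + Δσ = 54 + 28.2 = 82.2 kPa.
Normally consolidated clay, so the full stress increment lies on the virgin compression line:
S_c = C_c·H/(1+e₀)·log₁₀(σ'_f/σ'_0) = 0.37×2.8/(1+0.95)×log₁₀(82.2/54)
    = 0.53128 × 0.18248 = 0.09695 m

S_c ≈ 96.9 mm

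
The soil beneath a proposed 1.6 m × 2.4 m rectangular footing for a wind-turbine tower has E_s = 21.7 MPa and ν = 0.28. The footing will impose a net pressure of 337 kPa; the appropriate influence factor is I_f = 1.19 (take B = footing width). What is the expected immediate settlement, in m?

Immediate (elastic) settlement: S_e = q·B·(1−ν²)/E_s · I_f.
E_s = 21.7 MPa = 21700 kPa.
S_e = 337 × 1.6 × (1 − 0.28²) / 21700 × 1.19
    = 337 × 1.6 × 0.9216 / 21700 × 1.19
    = 0.02725 m

S_e ≈ 0.0273 m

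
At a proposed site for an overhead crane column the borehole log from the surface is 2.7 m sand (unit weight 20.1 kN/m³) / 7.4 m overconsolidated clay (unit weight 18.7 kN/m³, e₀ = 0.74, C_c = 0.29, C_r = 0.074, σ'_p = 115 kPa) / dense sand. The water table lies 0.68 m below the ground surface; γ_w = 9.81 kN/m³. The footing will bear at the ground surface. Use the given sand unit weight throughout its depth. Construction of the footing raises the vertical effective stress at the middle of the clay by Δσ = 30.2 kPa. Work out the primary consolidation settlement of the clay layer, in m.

Mid-depth of clay below the ground surface: z = 2.7 + 7.4/2 = 6.4 m.
Total vertical stress at mid-clay: σ_v = 20.1×2.7 + 18.7×3.7 = 123.46 kPa.
Pore pressure: u = 9.81×(6.4 − 0.68) = 56.113 kPa.
Initial effective stress: σ'_0 = σ_v − u = 123.46 − 56.113 = 67.347 kPa.
Final effective stress: σ'_f = 67.347 + 30.2 = 97.547 kPa.
σ'_f = 97.547 ≤ σ'_p = 115 kPa, so the clay remains overconsolidated and only the recompression index applies:
S_c = C_r·H/(1+e₀)·log₁₀(σ'_f/σ'_0) = 0.074×7.4/1.74×log₁₀(97.547/67.347)
    = 0.31471 × 0.1609 = 0.05064 m

S_c ≈ 0.0506 m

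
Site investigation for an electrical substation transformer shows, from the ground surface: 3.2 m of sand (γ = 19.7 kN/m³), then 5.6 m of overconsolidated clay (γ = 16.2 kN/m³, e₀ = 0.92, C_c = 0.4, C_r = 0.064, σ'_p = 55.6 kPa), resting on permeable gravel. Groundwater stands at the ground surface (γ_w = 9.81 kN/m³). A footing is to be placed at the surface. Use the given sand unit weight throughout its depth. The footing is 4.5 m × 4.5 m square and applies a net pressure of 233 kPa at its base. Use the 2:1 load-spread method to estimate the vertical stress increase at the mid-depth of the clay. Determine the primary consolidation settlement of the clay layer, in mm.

Mid-depth of clay below the ground surface: z = 3.2 + 5.6/2 = 6 m.
Total vertical stress at mid-clay: σ_v = 19.7×3.2 + 16.2×2.8 = 108.4 kPa.
Pore pressure: u = 9.81×(6 − 0) = 58.86 kPa.
Initial effective stress: σ'_0 = σ_v − u = 108.4 − 58.86 = 49.54 kPa.
Stress increase at mid-clay by the 2:1 spreading method:
Δσ = qBL/((B+z)(L+z)) = 233×4.5×4.5/((4.5+6)(4.5+6)) = 42.796 kPa
Final effective stress: σ'_f = 49.54 + 42.796 = 92.336 kPa.
σ'_f = 92.336 > σ'_p = 55.6 kPa, so the stress path crosses the preconsolidation pressure — recompression up to σ'_p, then virgin compression beyond:
S_c = H/(1+e₀)·[C_r·log₁₀(σ'_p/σ'_0) + C_c·log₁₀(σ'_f/σ'_p)]
    = 5.6/1.92 × [0.064×log₁₀(55.6/49.54) + 0.4×log₁₀(92.336/55.6)]
    = 2.9167 × [0.0032076 + 0.088119] = 0.2664 m

S_c ≈ 266 mm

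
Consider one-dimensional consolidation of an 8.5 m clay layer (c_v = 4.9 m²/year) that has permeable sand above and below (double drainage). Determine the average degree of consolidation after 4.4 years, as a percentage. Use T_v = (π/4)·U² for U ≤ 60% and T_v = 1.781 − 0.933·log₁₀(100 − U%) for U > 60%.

Drainage path length: H_d = H/2 = 4.25 m (double drainage).
T_v = c_v·t/H_d² = 4.9×4.4/4.25² = 1.1936.
T_v = 1.1936 corresponds to the U > 60% branch:
U = 1 − 10^((1.781 − T_v)/0.933)/100 = 0.9574

U ≈ 95.7 %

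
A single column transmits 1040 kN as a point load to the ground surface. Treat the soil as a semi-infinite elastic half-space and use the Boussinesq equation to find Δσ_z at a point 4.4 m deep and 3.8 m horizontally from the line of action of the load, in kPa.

Boussinesq vertical stress below a point load on an elastic half-space:
Δσ_z = 3P/(2πz²) · [1 + (r/z)²]^(−5/2)
r/z = 3.8/4.4 = 0.86364; [1+(r/z)²]^(−5/2) = 0.2483.
Δσ_z = 3×1040/(2π×4.4²) × 0.2483 = 25.649 × 0.2483 = 6.369 kPa

Δσ_z ≈ 6.37 kPa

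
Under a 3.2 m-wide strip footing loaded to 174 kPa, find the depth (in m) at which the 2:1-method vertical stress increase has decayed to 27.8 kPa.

z ≈ 16.8 m

2:1 spreading — at depth z the loaded area has grown by z in each plan dimension:
qB/(B+z) = Δσ_z ⇒ z = qB/Δσ_z − B = 174×3.2/27.8 − 3.2 = 16.83 m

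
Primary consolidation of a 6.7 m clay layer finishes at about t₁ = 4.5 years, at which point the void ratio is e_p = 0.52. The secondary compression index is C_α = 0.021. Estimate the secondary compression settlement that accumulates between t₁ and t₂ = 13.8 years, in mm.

S_s ≈ 45 mm

Secondary compression: S_s = C_α·H/(1+e_p)·log₁₀(t₂/t₁)
S_s = 0.021×6.7/(1+0.52)×log₁₀(13.8/4.5)
    = 0.09257 × 0.4867 = 0.04505 m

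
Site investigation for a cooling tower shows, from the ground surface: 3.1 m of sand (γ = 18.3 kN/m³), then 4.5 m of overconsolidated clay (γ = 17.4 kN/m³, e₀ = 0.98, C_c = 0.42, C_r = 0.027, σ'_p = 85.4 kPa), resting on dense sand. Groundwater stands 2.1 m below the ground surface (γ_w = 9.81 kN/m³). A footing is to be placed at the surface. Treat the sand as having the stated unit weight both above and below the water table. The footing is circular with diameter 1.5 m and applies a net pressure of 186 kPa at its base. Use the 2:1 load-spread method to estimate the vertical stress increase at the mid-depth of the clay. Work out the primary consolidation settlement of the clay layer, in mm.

Mid-depth of clay below the ground surface: z = 3.1 + 4.5/2 = 5.35 m.
Total vertical stress at mid-clay: σ_v = 18.3×3.1 + 17.4×2.25 = 95.88 kPa.
Pore pressure: u = 9.81×(5.35 − 2.1) = 31.883 kPa.
Initial effective stress: σ'_0 = σ_v − u = 95.88 − 31.883 = 63.997 kPa.
Stress increase at mid-clay by the 2:1 spreading method:
Δσ ≈ qD²/(D+z)² = 186×1.5²/(1.5+5.35)² = 8.919 kPa
Final effective stress: σ'_f = 63.997 + 8.919 = 72.916 kPa.
σ'_f = 72.916 ≤ σ'_p = 85.4 kPa, so the clay remains overconsolidated and only the recompression index applies:
S_c = C_r·H/(1+e₀)·log₁₀(σ'_f/σ'_0) = 0.027×4.5/1.98×log₁₀(72.916/63.997)
    = 0.061363 × 0.056663 = 0.003477 m

S_c ≈ 3.48 mm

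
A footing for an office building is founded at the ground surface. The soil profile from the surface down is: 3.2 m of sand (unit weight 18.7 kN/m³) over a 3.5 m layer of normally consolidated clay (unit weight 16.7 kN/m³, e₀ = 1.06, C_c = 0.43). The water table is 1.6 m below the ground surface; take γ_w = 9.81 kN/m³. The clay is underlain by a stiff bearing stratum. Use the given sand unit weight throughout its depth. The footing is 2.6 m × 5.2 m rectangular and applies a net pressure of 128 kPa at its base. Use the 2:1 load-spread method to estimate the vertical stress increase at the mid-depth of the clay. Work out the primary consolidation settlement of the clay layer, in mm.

S_c ≈ 107 mm

Mid-depth of clay below the ground surface: z = 3.2 + 3.5/2 = 4.95 m.
Total vertical stress at mid-clay: σ_v = 18.7×3.2 + 16.7×1.75 = 89.065 kPa.
Pore pressure: u = 9.81×(4.95 − 1.6) = 32.864 kPa.
Initial effective stress: σ'_0 = σ_v − u = 89.065 − 32.864 = 56.201 kPa.
Stress increase at mid-clay by the 2:1 spreading method:
Δσ = qBL/((B+z)(L+z)) = 128×2.6×5.2/((2.6+4.95)(5.2+4.95)) = 22.583 kPa
Final effective stress: σ'_f = σ'_0 + Δσ = 56.201 + 22.583 = 78.784 kPa.
Normally consolidated clay, so the full stress increment lies on the virgin compression line:
S_c = C_c·H/(1+e₀)·log₁₀(σ'_f/σ'_0) = 0.43×3.5/(1+1.06)×log₁₀(78.784/56.201)
    = 0.73058 × 0.14669 = 0.1072 m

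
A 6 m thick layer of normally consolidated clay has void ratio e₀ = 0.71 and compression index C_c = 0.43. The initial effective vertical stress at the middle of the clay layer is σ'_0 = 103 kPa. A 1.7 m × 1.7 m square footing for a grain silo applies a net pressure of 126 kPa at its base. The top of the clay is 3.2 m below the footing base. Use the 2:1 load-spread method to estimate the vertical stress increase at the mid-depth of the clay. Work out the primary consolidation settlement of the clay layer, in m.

S_c ≈ 0.0361 m

Mid-depth of clay below the footing base: z = 3.2 + 6/2 = 6.2 m.
Stress increase at mid-clay by the 2:1 spreading method:
Δσ = qBL/((B+z)(L+z)) = 126×1.7×1.7/((1.7+6.2)(1.7+6.2)) = 5.8346 kPa
Final effective stress: σ'_f = σ'_0 + Δσ = 103 + 5.8346 = 108.83 kPa.
Normally consolidated clay, so the full stress increment lies on the virgin compression line:
S_c = C_c·H/(1+e₀)·log₁₀(σ'_f/σ'_0) = 0.43×6/(1+0.71)×log₁₀(108.83/103)
    = 1.5088 × 0.023911 = 0.03608 m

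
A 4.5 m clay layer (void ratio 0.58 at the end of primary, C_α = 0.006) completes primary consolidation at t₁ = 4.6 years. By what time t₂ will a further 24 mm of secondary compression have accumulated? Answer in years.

t₂ ≈ 117 years

S_s = C_α·H/(1+e_p)·log₁₀(t₂/t₁) ⇒ log₁₀(t₂/t₁) = S_s·(1+e_p)/(C_α·H).
log₁₀(t₂/t₁) = 0.024 × (1+0.58) / (0.006×4.5) = 1.404
t₂ = t₁ × 10^1.404 = 4.6 × 25.38 = 116.7 years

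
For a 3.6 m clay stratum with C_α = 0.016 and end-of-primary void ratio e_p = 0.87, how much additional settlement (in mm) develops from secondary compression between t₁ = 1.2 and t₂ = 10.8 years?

Secondary compression: S_s = C_α·H/(1+e_p)·log₁₀(t₂/t₁)
S_s = 0.016×3.6/(1+0.87)×log₁₀(10.8/1.2)
    = 0.0308 × 0.9542 = 0.02939 m

S_s ≈ 29.4 mm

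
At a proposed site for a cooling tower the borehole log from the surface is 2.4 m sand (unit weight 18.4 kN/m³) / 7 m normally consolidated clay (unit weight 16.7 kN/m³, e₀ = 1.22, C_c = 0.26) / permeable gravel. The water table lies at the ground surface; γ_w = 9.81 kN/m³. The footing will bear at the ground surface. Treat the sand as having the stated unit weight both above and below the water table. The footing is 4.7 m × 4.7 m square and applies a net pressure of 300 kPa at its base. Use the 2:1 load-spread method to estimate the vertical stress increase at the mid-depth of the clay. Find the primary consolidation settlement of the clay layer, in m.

S_c ≈ 0.299 m

Mid-depth of clay below the ground surface: z = 2.4 + 7/2 = 5.9 m.
Total vertical stress at mid-clay: σ_v = 18.4×2.4 + 16.7×3.5 = 102.61 kPa.
Pore pressure: u = 9.81×(5.9 − 0) = 57.879 kPa.
Initial effective stress: σ'_0 = σ_v − u = 102.61 − 57.879 = 44.731 kPa.
Stress increase at mid-clay by the 2:1 spreading method:
Δσ = qBL/((B+z)(L+z)) = 300×4.7×4.7/((4.7+5.9)(4.7+5.9)) = 58.98 kPa
Final effective stress: σ'_f = σ'_0 + Δσ = 44.731 + 58.98 = 103.71 kPa.
Normally consolidated clay, so the full stress increment lies on the virgin compression line:
S_c = C_c·H/(1+e₀)·log₁₀(σ'_f/σ'_0) = 0.26×7/(1+1.22)×log₁₀(103.71/44.731)
    = 0.81982 × 0.36521 = 0.2994 m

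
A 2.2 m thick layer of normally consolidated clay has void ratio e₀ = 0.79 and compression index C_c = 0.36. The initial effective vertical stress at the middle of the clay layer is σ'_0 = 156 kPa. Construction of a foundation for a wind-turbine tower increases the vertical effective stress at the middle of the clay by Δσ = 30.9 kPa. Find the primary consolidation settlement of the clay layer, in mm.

S_c ≈ 34.7 mm

Final effective stress: σ'_f = σ'_0 + Δσ = 156 + 30.9 = 186.9 kPa.
Normally consolidated clay, so the full stress increment lies on the virgin compression line:
S_c = C_c·H/(1+e₀)·log₁₀(σ'_f/σ'_0) = 0.36×2.2/(1+0.79)×log₁₀(186.9/156)
    = 0.44246 × 0.078485 = 0.03473 m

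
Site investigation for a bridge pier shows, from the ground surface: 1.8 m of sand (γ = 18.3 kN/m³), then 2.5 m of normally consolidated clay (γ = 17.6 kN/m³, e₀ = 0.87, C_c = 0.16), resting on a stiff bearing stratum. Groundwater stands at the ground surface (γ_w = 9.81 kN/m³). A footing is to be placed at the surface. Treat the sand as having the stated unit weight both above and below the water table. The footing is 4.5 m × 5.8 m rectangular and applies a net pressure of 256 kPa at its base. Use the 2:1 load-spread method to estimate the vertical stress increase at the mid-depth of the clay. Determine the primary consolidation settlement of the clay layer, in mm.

S_c ≈ 149 mm

Mid-depth of clay below the ground surface: z = 1.8 + 2.5/2 = 3.05 m.
Total vertical stress at mid-clay: σ_v = 18.3×1.8 + 17.6×1.25 = 54.94 kPa.
Pore pressure: u = 9.81×(3.05 − 0) = 29.921 kPa.
Initial effective stress: σ'_0 = σ_v − u = 54.94 − 29.921 = 25.019 kPa.
Stress increase at mid-clay by the 2:1 spreading method:
Δσ = qBL/((B+z)(L+z)) = 256×4.5×5.8/((4.5+3.05)(5.8+3.05)) = 99.998 kPa
Final effective stress: σ'_f = σ'_0 + Δσ = 25.019 + 99.998 = 125.02 kPa.
Normally consolidated clay, so the full stress increment lies on the virgin compression line:
S_c = C_c·H/(1+e₀)·log₁₀(σ'_f/σ'_0) = 0.16×2.5/(1+0.87)×log₁₀(125.02/25.019)
    = 0.2139 × 0.69871 = 0.1495 m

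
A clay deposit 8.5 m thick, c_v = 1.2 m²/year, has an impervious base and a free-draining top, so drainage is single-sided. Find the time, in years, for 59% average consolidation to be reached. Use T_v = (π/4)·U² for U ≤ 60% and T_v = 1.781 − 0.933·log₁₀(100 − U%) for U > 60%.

Drainage path length: H_d = H = 8.5 m (single drainage).
U ≤ 60%: T_v = (π/4)·U² = (π/4)×0.59² = 0.2734.
t = T_v·H_d²/c_v = 0.2734×8.5²/1.2 = 16.46 years.

t ≈ 16.5 years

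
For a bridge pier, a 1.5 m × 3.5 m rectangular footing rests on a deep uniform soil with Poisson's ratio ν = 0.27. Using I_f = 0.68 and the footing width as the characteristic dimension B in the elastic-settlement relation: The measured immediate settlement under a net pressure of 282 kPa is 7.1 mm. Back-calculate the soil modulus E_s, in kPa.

S_e = q·B·(1−ν²)/E_s · I_f  ⇒  E_s = q·B·(1−ν²)·I_f / S_e.
E_s = 282 × 1.5 × 0.9271 × 0.68 / 0.0071 = 37560 kPa

E_s ≈ 37600 kPa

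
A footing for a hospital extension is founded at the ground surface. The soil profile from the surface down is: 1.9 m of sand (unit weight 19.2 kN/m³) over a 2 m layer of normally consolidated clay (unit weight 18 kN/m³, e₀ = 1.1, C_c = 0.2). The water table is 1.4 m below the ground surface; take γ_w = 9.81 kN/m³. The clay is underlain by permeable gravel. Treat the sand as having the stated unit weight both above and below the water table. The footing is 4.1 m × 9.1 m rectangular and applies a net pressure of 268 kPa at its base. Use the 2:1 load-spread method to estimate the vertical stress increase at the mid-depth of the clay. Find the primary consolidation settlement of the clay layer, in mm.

Mid-depth of clay below the ground surface: z = 1.9 + 2/2 = 2.9 m.
Total vertical stress at mid-clay: σ_v = 19.2×1.9 + 18×1 = 54.48 kPa.
Pore pressure: u = 9.81×(2.9 − 1.4) = 14.715 kPa.
Initial effective stress: σ'_0 = σ_v − u = 54.48 − 14.715 = 39.765 kPa.
Stress increase at mid-clay by the 2:1 spreading method:
Δσ = qBL/((B+z)(L+z)) = 268×4.1×9.1/((4.1+2.9)(9.1+2.9)) = 119.04 kPa
Final effective stress: σ'_f = σ'_0 + Δσ = 39.765 + 119.04 = 158.81 kPa.
Normally consolidated clay, so the full stress increment lies on the virgin compression line:
S_c = C_c·H/(1+e₀)·log₁₀(σ'_f/σ'_0) = 0.2×2/(1+1.1)×log₁₀(158.81/39.765)
    = 0.19048 × 0.60138 = 0.1146 m

S_c ≈ 115 mm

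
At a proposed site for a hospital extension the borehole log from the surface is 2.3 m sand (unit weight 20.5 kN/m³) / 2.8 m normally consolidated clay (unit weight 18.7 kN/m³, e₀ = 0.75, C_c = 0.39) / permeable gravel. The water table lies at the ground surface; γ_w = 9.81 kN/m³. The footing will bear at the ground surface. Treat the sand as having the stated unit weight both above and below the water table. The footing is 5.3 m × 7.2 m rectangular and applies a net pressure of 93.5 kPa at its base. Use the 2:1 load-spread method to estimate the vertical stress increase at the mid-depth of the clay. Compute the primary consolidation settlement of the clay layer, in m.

S_c ≈ 0.185 m

Mid-depth of clay below the ground surface: z = 2.3 + 2.8/2 = 3.7 m.
Total vertical stress at mid-clay: σ_v = 20.5×2.3 + 18.7×1.4 = 73.33 kPa.
Pore pressure: u = 9.81×(3.7 − 0) = 36.297 kPa.
Initial effective stress: σ'_0 = σ_v − u = 73.33 − 36.297 = 37.033 kPa.
Stress increase at mid-clay by the 2:1 spreading method:
Δσ = qBL/((B+z)(L+z)) = 93.5×5.3×7.2/((5.3+3.7)(7.2+3.7)) = 36.371 kPa
Final effective stress: σ'_f = σ'_0 + Δσ = 37.033 + 36.371 = 73.404 kPa.
Normally consolidated clay, so the full stress increment lies on the virgin compression line:
S_c = C_c·H/(1+e₀)·log₁₀(σ'_f/σ'_0) = 0.39×2.8/(1+0.75)×log₁₀(73.404/37.033)
    = 0.624 × 0.29713 = 0.1854 m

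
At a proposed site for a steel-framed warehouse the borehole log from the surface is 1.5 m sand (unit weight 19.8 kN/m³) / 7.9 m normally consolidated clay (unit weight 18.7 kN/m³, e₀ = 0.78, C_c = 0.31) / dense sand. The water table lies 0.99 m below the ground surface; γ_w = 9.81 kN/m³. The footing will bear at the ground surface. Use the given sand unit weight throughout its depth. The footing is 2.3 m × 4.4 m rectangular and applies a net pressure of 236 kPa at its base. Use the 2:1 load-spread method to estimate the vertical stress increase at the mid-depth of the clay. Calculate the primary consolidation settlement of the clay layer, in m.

Mid-depth of clay below the ground surface: z = 1.5 + 7.9/2 = 5.45 m.
Total vertical stress at mid-clay: σ_v = 19.8×1.5 + 18.7×3.95 = 103.56 kPa.
Pore pressure: u = 9.81×(5.45 − 0.99) = 43.753 kPa.
Initial effective stress: σ'_0 = σ_v − u = 103.56 − 43.753 = 59.807 kPa.
Stress increase at mid-clay by the 2:1 spreading method:
Δσ = qBL/((B+z)(L+z)) = 236×2.3×4.4/((2.3+5.45)(4.4+5.45)) = 31.286 kPa
Final effective stress: σ'_f = σ'_0 + Δσ = 59.807 + 31.286 = 91.093 kPa.
Normally consolidated clay, so the full stress increment lies on the virgin compression line:
S_c = C_c·H/(1+e₀)·log₁₀(σ'_f/σ'_0) = 0.31×7.9/(1+0.78)×log₁₀(91.093/59.807)
    = 1.3758 × 0.18273 = 0.2514 m

S_c ≈ 0.251 m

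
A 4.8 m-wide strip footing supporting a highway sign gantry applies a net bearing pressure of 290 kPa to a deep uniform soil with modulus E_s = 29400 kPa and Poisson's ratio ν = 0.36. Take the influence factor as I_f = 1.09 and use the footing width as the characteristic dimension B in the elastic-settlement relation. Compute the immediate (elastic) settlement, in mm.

Immediate (elastic) settlement: S_e = q·B·(1−ν²)/E_s · I_f.
S_e = 290 × 4.8 × (1 − 0.36²) / 29400 × 1.09
    = 290 × 4.8 × 0.8704 / 29400 × 1.09
    = 0.04492 m = 44.92 mm

S_e ≈ 44.9 mm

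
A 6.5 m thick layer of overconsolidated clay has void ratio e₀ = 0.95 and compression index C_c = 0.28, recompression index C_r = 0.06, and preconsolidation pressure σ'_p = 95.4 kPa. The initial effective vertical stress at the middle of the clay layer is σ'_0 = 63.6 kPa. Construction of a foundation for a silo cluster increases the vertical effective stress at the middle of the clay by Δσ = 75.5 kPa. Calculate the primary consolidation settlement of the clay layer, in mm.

Final effective stress: σ'_f = 63.6 + 75.5 = 139.1 kPa.
σ'_f = 139.1 > σ'_p = 95.4 kPa, so the stress path crosses the preconsolidation pressure — recompression up to σ'_p, then virgin compression beyond:
S_c = H/(1+e₀)·[C_r·log₁₀(σ'_p/σ'_0) + C_c·log₁₀(σ'_f/σ'_p)]
    = 6.5/1.95 × [0.06×log₁₀(95.4/63.6) + 0.28×log₁₀(139.1/95.4)]
    = 3.3333 × [0.010565 + 0.045858] = 0.1881 m

S_c ≈ 188 mm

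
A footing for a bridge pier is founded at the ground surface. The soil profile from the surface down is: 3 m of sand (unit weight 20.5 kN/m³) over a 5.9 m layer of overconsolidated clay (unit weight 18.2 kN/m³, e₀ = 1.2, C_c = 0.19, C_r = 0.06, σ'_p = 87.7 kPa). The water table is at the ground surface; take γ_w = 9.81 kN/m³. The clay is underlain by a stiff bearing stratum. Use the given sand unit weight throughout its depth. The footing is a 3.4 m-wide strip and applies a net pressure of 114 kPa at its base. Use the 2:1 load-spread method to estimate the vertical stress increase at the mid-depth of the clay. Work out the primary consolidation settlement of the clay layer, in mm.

S_c ≈ 55.5 mm

Mid-depth of clay below the ground surface: z = 3 + 5.9/2 = 5.95 m.
Total vertical stress at mid-clay: σ_v = 20.5×3 + 18.2×2.95 = 115.19 kPa.
Pore pressure: u = 9.81×(5.95 − 0) = 58.37 kPa.
Initial effective stress: σ'_0 = σ_v − u = 115.19 − 58.37 = 56.82 kPa.
Stress increase at mid-clay by the 2:1 spreading method:
Δσ = qB/(B+z) = 114×3.4/(3.4+5.95) = 41.455 kPa
Final effective stress: σ'_f = 56.82 + 41.455 = 98.275 kPa.
σ'_f = 98.275 > σ'_p = 87.7 kPa, so the stress path crosses the preconsolidation pressure — recompression up to σ'_p, then virgin compression beyond:
S_c = H/(1+e₀)·[C_r·log₁₀(σ'_p/σ'_0) + C_c·log₁₀(σ'_f/σ'_p)]
    = 5.9/2.2 × [0.06×log₁₀(87.7/56.82) + 0.19×log₁₀(98.275/87.7)]
    = 2.6818 × [0.01131 + 0.0093943] = 0.05552 m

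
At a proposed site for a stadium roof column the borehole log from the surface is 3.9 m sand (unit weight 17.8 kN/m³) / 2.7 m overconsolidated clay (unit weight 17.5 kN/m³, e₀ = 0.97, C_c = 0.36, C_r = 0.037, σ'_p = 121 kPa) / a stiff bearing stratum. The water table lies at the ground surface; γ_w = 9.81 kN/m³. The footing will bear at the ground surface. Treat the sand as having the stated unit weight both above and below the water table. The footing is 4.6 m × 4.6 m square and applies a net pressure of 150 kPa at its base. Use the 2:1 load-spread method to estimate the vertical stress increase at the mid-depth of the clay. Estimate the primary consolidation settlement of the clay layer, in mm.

Mid-depth of clay below the ground surface: z = 3.9 + 2.7/2 = 5.25 m.
Total vertical stress at mid-clay: σ_v = 17.8×3.9 + 17.5×1.35 = 93.045 kPa.
Pore pressure: u = 9.81×(5.25 − 0) = 51.503 kPa.
Initial effective stress: σ'_0 = σ_v − u = 93.045 − 51.503 = 41.542 kPa.
Stress increase at mid-clay by the 2:1 spreading method:
Δσ = qBL/((B+z)(L+z)) = 150×4.6×4.6/((4.6+5.25)(4.6+5.25)) = 32.714 kPa
Final effective stress: σ'_f = 41.542 + 32.714 = 74.256 kPa.
σ'_f = 74.256 ≤ σ'_p = 121 kPa, so the clay remains overconsolidated and only the recompression index applies:
S_c = C_r·H/(1+e₀)·log₁₀(σ'_f/σ'_0) = 0.037×2.7/1.97×log₁₀(74.256/41.542)
    = 0.050712 × 0.25224 = 0.01279 m

S_c ≈ 12.8 mm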